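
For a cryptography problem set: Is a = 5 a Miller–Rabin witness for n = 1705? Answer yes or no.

n − 1 = 1704 = 2^3 · 213, so s = 3 and d = 213.
x_0 = 5^213 mod 1705 = 125.
x_0 is neither 1 nor 1704, so continue squaring.
x_1 = 125^2 mod 1705 = 280.
x_2 = 280^2 mod 1705 = 1675.
Reached i = s−1 = 2 without hitting −1: 5 is a Miller–Rabin witness and 1705 is composite.

yes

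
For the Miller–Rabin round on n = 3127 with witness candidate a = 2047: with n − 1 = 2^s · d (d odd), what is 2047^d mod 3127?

2229

n − 1 = 3126 = 2^1 · 1563, so s = 1 and d = 1563.
Repeated squaring mod 3127: 2047^1 ≡ 2047, 2047^2 ≡ 29, 2047^4 ≡ 841, 2047^8 ≡ 579, 2047^16 ≡ 652, 2047^32 ≡ 2959, 2047^64 ≡ 81, 2047^128 ≡ 307, 2047^256 ≡ 439, 2047^512 ≡ 1974, 2047^1024 ≡ 434.
1563 = 1024 + 512 + 16 + 8 + 2 + 1, so 2047^1563 ≡ 434·1974·652·579·29·2047 ≡ 2229 (mod 3127).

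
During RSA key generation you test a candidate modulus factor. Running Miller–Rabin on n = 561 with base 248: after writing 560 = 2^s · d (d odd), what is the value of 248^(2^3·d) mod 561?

67

n − 1 = 560 = 2^4 · 35, so s = 4 and d = 35.
x_0 = 248^35 mod 561 = 65.
x_1 = 65^2 mod 561 = 298.
x_2 = 298^2 mod 561 = 166.
x_3 = 166^2 mod 561 = 67.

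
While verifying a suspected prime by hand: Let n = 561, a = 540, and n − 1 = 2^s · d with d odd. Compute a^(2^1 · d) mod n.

n − 1 = 560 = 2^4 · 35, so s = 4 and d = 35.
x_0 = 540^35 mod 561 = 276.
x_1 = 276^2 mod 561 = 441.

441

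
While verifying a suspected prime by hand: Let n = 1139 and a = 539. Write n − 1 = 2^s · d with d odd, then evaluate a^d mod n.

5

n − 1 = 1138 = 2^1 · 569, so s = 1 and d = 569.
539^569 mod 1139 = 5.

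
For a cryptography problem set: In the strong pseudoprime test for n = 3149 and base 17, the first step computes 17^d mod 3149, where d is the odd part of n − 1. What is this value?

n − 1 = 3148 = 2^2 · 787, so s = 2 and d = 787.
Repeated squaring mod 3149: 17^1 ≡ 17, 17^2 ≡ 289, 17^4 ≡ 1647, 17^8 ≡ 1320, 17^16 ≡ 1003, 17^32 ≡ 1478, 17^64 ≡ 2227, 17^128 ≡ 3003, 17^256 ≡ 2422, 17^512 ≡ 2646.
787 = 512 + 256 + 16 + 2 + 1, so 17^787 ≡ 2646·2422·1003·289·17 ≡ 2431 (mod 3149).

2431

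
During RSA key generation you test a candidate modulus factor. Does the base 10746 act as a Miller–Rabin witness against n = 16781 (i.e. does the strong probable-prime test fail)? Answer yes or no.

n − 1 = 16780 = 2^2 · 4195, so s = 2 and d = 4195.
x_0 = 10746^4195 mod 16781 = 13813.
x_0 is neither 1 nor 16780, so continue squaring.
x_1 = 13813^2 mod 16781 = 15780.
Reached i = s−1 = 1 without hitting −1: 10746 is a Miller–Rabin witness and 16781 is composite.

yes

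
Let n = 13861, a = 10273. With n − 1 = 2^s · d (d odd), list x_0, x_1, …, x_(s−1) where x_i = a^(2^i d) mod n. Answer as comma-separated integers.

n − 1 = 13860 = 2^2 · 3465, so s = 2 and d = 3465.
x_0 = 10273^3465 mod 13861 = 7960.
x_1 = 7960^2 mod 13861 = 2969.

7960, 2969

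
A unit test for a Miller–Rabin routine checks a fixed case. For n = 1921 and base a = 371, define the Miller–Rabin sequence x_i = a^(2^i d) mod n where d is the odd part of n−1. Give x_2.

1857

n − 1 = 1920 = 2^7 · 15, so s = 7 and d = 15.
x_0 = 371^15 mod 1921 = 759.
x_1 = 759^2 mod 1921 = 1702.
x_2 = 1702^2 mod 1921 = 1857.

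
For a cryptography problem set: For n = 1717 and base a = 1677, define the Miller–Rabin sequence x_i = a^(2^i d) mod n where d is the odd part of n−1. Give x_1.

1528

n − 1 = 1716 = 2^2 · 429, so s = 2 and d = 429.
x_0 = 1677^429 mod 1717 = 1146.
x_1 = 1146^2 mod 1717 = 1528.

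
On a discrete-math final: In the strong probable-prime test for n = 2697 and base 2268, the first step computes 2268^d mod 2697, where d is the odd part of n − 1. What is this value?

2268

n − 1 = 2696 = 2^3 · 337, so s = 3 and d = 337.
Repeated squaring mod 2697: 2268^1 ≡ 2268, 2268^2 ≡ 645, 2268^4 ≡ 687, 2268^8 ≡ 2691, 2268^16 ≡ 36, 2268^32 ≡ 1296, 2268^64 ≡ 2082, 2268^128 ≡ 645, 2268^256 ≡ 687.
337 = 256 + 64 + 16 + 1, so 2268^337 ≡ 687·2082·36·2268 ≡ 2268 (mod 2697).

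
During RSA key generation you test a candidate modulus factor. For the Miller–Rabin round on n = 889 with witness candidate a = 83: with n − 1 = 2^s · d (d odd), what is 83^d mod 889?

n − 1 = 888 = 2^3 · 111, so s = 3 and d = 111.
83^111 mod 889 = 391.

391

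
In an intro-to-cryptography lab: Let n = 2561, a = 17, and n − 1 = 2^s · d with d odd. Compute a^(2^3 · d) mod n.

1283

n − 1 = 2560 = 2^9 · 5, so s = 9 and d = 5.
By repeated squaring, 17^5 ≡ 1063 (mod 2561).
x_0 = 1063.
x_1 = 1063^2 mod 2561 = 568.
x_2 = 568^2 mod 2561 = 2499.
x_3 = 2499^2 mod 2561 = 1283.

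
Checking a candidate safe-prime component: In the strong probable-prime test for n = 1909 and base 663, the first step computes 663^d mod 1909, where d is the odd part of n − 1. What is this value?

n − 1 = 1908 = 2^2 · 477, so s = 2 and d = 477.
Repeated squaring mod 1909: 663^1 ≡ 663, 663^2 ≡ 499, 663^4 ≡ 831, 663^8 ≡ 1412, 663^16 ≡ 748, 663^32 ≡ 167, 663^64 ≡ 1163, 663^128 ≡ 997, 663^256 ≡ 1329.
477 = 256 + 128 + 64 + 16 + 8 + 4 + 1, so 663^477 ≡ 1329·997·1163·748·1412·831·663 ≡ 1078 (mod 1909).

1078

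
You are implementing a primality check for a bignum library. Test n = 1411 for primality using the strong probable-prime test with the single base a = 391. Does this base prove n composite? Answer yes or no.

n − 1 = 1410 = 2^1 · 705, so s = 1 and d = 705.
Repeated squaring mod 1411: 391^1 ≡ 391, 391^2 ≡ 493, 391^4 ≡ 357, 391^8 ≡ 459, 391^16 ≡ 442, 391^32 ≡ 646, 391^64 ≡ 1071, 391^128 ≡ 1309, 391^256 ≡ 527, 391^512 ≡ 1173.
705 = 512 + 128 + 64 + 1, so 391^705 ≡ 1173·1309·1071·391 ≡ 459 (mod 1411).
x_0 = 391^705 mod 1411 = 459.
x_0 ∉ {1, 1410} and s = 1, so 391 is a Miller–Rabin witness and 1411 is composite.

yes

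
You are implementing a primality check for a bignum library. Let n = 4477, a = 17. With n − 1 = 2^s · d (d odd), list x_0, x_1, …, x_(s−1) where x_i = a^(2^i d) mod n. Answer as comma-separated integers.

2730, 3172

n − 1 = 4476 = 2^2 · 1119, so s = 2 and d = 1119.
x_0 = 17^1119 mod 4477 = 2730.
x_1 = 2730^2 mod 4477 = 3172.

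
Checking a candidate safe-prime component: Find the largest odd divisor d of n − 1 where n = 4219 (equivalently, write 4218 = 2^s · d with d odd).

Halving: 4218 → 2109; 2109 is odd.
So 4218 = 2^1 · 2109.

2109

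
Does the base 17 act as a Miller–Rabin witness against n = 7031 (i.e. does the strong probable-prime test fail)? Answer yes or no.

yes

n − 1 = 7030 = 2^1 · 3515, so s = 1 and d = 3515.
Repeated squaring mod 7031: 17^1 ≡ 17, 17^2 ≡ 289, 17^4 ≡ 6180, 17^8 ≡ 8, 17^16 ≡ 64, 17^32 ≡ 4096, 17^64 ≡ 1250, 17^128 ≡ 1618, 17^256 ≡ 2392, 17^512 ≡ 5461, 17^1024 ≡ 4050, 17^2048 ≡ 6208.
3515 = 2048 + 1024 + 256 + 128 + 32 + 16 + 8 + 2 + 1, so 17^3515 ≡ 6208·4050·2392·1618·4096·64·8·289·17 ≡ 69 (mod 7031).
x_0 = 17^3515 mod 7031 = 69.
x_0 ∉ {1, 7030} and s = 1, so 17 is a Miller–Rabin witness and 7031 is composite.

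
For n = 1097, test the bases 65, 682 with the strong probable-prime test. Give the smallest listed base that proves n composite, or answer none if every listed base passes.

none

n − 1 = 1096 = 2^3 · 137, so s = 3 and d = 137.
Base 65: x_0 = 65^137 mod 1097 = 756. x_0 is neither 1 nor 1096, so continue squaring. x_1 = 756^2 mod 1097 = 1096. x_1 ≡ −1, so 65 is not a witness.
Base 682: x_0 = 682^137 mod 1097 = 756. x_0 is neither 1 nor 1096, so continue squaring. x_1 = 756^2 mod 1097 = 1096. x_1 ≡ −1, so 682 is not a witness.
No listed base is a witness for 1097.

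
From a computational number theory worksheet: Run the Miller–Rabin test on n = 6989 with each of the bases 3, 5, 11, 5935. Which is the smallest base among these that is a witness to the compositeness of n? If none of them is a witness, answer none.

3

n − 1 = 6988 = 2^2 · 1747, so s = 2 and d = 1747.
Base 3: x_0 = 3^1747 mod 6989 = 5525. x_0 is neither 1 nor 6988, so continue squaring. x_1 = 5525^2 mod 6989 = 4662. Reached i = s−1 = 1 without hitting −1: 3 is a Miller–Rabin witness and 6989 is composite.
Base 5: x_0 = 5^1747 mod 6989 = 1405. x_0 is neither 1 nor 6988, so continue squaring. x_1 = 1405^2 mod 6989 = 3127. Reached i = s−1 = 1 without hitting −1: 5 is a Miller–Rabin witness and 6989 is composite.
Base 11: x_0 = 11^1747 mod 6989 = 6419. x_0 is neither 1 nor 6988, so continue squaring. x_1 = 6419^2 mod 6989 = 3406. Reached i = s−1 = 1 without hitting −1: 11 is a Miller–Rabin witness and 6989 is composite.
Base 5935: x_0 = 5935^1747 mod 6989 = 4000. x_0 is neither 1 nor 6988, so continue squaring. x_1 = 4000^2 mod 6989 = 2179. Reached i = s−1 = 1 without hitting −1: 5935 is a Miller–Rabin witness and 6989 is composite.
The smallest witness among the given bases is 3.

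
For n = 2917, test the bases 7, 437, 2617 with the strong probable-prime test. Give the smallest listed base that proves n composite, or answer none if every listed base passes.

n − 1 = 2916 = 2^2 · 729, so s = 2 and d = 729.
Base 7: x_0 = 7^729 mod 2917 = 2863. x_0 is neither 1 nor 2916, so continue squaring. x_1 = 2863^2 mod 2917 = 2916. x_1 ≡ −1, so 7 is not a witness.
Base 437: x_0 = 437^729 mod 2917 = 2916. x_0 = 2916 ≡ −1, so 437 is not a witness.
Base 2617: x_0 = 2617^729 mod 2917 = 1. x_0 = 1, so 2617 is not a witness.
No listed base is a witness for 2917.

none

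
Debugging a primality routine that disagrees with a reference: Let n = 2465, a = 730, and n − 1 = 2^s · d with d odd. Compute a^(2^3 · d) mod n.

1480

n − 1 = 2464 = 2^5 · 77, so s = 5 and d = 77.
x_0 = 730^77 mod 2465 = 985.
x_1 = 985^2 mod 2465 = 1480.
x_2 = 1480^2 mod 2465 = 1480.
x_3 = 1480^2 mod 2465 = 1480.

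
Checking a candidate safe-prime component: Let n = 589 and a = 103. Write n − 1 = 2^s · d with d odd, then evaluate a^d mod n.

531

n − 1 = 588 = 2^2 · 147, so s = 2 and d = 147.
Repeated squaring mod 589: 103^1 ≡ 103, 103^2 ≡ 7, 103^4 ≡ 49, 103^8 ≡ 45, 103^16 ≡ 258, 103^32 ≡ 7, 103^64 ≡ 49, 103^128 ≡ 45.
147 = 128 + 16 + 2 + 1, so 103^147 ≡ 45·258·7·103 ≡ 531 (mod 589).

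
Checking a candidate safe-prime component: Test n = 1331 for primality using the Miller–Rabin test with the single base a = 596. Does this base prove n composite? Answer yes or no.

n − 1 = 1330 = 2^1 · 665, so s = 1 and d = 665.
x_0 = 596^665 mod 1331 = 1330.
x_0 = 1330 ≡ −1, so 596 is not a witness.

no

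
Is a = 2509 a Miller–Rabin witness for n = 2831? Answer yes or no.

yes

n − 1 = 2830 = 2^1 · 1415, so s = 1 and d = 1415.
x_0 = 2509^1415 mod 2831 = 1369.
x_0 ∉ {1, 2830} and s = 1, so 2509 is a Miller–Rabin witness and 2831 is composite.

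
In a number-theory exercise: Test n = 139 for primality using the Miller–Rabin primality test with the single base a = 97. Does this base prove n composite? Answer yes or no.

n − 1 = 138 = 2^1 · 69, so s = 1 and d = 69.
x_0 = 97^69 mod 139 = 138.
x_0 = 138 ≡ −1, so 97 is not a witness.

no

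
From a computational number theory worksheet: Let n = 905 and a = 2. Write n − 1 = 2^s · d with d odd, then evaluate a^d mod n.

742

n − 1 = 904 = 2^3 · 113, so s = 3 and d = 113.
By repeated squaring, 2^113 ≡ 742 (mod 905).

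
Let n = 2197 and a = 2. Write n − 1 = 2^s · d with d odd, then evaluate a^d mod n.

n − 1 = 2196 = 2^2 · 549, so s = 2 and d = 549.
Repeated squaring mod 2197: 2^1 ≡ 2, 2^2 ≡ 4, 2^4 ≡ 16, 2^8 ≡ 256, 2^16 ≡ 1823, 2^32 ≡ 1465, 2^64 ≡ 1953, 2^128 ≡ 217, 2^256 ≡ 952, 2^512 ≡ 1140.
549 = 512 + 32 + 4 + 1, so 2^549 ≡ 1140·1465·16·2 ≡ 1175 (mod 2197).

1175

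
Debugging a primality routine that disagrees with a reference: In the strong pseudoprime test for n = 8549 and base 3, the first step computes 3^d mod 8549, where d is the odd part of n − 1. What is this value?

6219

n − 1 = 8548 = 2^2 · 2137, so s = 2 and d = 2137.
Repeated squaring mod 8549: 3^1 ≡ 3, 3^2 ≡ 9, 3^4 ≡ 81, 3^8 ≡ 6561, 3^16 ≡ 2506, 3^32 ≡ 5070, 3^64 ≡ 6606, 3^128 ≡ 5140, 3^256 ≡ 3190, 3^512 ≡ 2790, 3^1024 ≡ 4510, 3^2048 ≡ 2029.
2137 = 2048 + 64 + 16 + 8 + 1, so 3^2137 ≡ 2029·6606·2506·6561·3 ≡ 6219 (mod 8549).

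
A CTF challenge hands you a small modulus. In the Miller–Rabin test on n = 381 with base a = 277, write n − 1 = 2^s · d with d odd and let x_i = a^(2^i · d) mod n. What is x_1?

n − 1 = 380 = 2^2 · 95, so s = 2 and d = 95.
x_0 = 277^95 mod 381 = 55.
x_1 = 55^2 mod 381 = 358.

358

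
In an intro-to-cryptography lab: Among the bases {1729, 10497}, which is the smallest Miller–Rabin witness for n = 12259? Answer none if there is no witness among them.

1729

n − 1 = 12258 = 2^1 · 6129, so s = 1 and d = 6129.
Base 1729: x_0 = 1729^6129 mod 12259 = 9607. x_0 ∉ {1, 12258} and s = 1, so 1729 is a Miller–Rabin witness and 12259 is composite.
Base 10497: x_0 = 10497^6129 mod 12259 = 5946. x_0 ∉ {1, 12258} and s = 1, so 10497 is a Miller–Rabin witness and 12259 is composite.
The smallest witness among the given bases is 1729.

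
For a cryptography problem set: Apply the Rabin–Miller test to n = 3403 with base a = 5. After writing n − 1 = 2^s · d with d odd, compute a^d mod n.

n − 1 = 3402 = 2^1 · 1701, so s = 1 and d = 1701.
Repeated squaring mod 3403: 5^1 ≡ 5, 5^2 ≡ 25, 5^4 ≡ 625, 5^8 ≡ 2683, 5^16 ≡ 1144, 5^32 ≡ 1984, 5^64 ≡ 2388, 5^128 ≡ 2519, 5^256 ≡ 2169, 5^512 ≡ 1615, 5^1024 ≡ 1527.
1701 = 1024 + 512 + 128 + 32 + 4 + 1, so 5^1701 ≡ 1527·1615·2519·1984·625·5 ≡ 128 (mod 3403).

128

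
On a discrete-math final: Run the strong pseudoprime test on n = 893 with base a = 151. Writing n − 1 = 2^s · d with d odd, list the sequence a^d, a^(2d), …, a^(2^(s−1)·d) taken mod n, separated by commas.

493, 153

n − 1 = 892 = 2^2 · 223, so s = 2 and d = 223.
x_0 = 151^223 mod 893 = 493.
x_1 = 493^2 mod 893 = 153.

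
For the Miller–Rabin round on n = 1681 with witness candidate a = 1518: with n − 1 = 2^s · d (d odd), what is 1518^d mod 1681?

n − 1 = 1680 = 2^4 · 105, so s = 4 and d = 105.
Repeated squaring mod 1681: 1518^1 ≡ 1518, 1518^2 ≡ 1354, 1518^4 ≡ 1026, 1518^8 ≡ 370, 1518^16 ≡ 739, 1518^32 ≡ 1477, 1518^64 ≡ 1272.
105 = 64 + 32 + 8 + 1, so 1518^105 ≡ 1272·1477·370·1518 ≡ 1272 (mod 1681).

1272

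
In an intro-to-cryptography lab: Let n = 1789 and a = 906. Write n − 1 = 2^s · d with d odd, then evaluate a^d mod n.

724

n − 1 = 1788 = 2^2 · 447, so s = 2 and d = 447.
906^447 mod 1789 = 724.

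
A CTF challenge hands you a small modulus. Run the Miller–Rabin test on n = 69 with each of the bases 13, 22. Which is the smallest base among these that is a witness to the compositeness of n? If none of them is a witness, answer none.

13

n − 1 = 68 = 2^2 · 17, so s = 2 and d = 17.
Base 13: x_0 = 13^17 mod 69 = 52. x_0 is neither 1 nor 68, so continue squaring. x_1 = 52^2 mod 69 = 13. Reached i = s−1 = 1 without hitting −1: 13 is a Miller–Rabin witness and 69 is composite.
Base 22: x_0 = 22^17 mod 69 = 22. x_0 is neither 1 nor 68, so continue squaring. x_1 = 22^2 mod 69 = 1. x_1 = 1 but x_0 ≠ ±1, a nontrivial square root of 1 — 22 is a witness and 69 is composite.
The smallest witness among the given bases is 13.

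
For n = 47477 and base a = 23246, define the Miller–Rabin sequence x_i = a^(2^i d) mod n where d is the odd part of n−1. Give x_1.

39794

n − 1 = 47476 = 2^2 · 11869, so s = 2 and d = 11869.
x_0 = 23246^11869 mod 47477 = 4728.
x_1 = 4728^2 mod 47477 = 39794.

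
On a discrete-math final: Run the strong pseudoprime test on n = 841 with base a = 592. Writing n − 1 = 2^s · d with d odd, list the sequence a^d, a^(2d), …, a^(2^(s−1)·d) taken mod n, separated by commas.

n − 1 = 840 = 2^3 · 105, so s = 3 and d = 105.
x_0 = 592^105 mod 841 = 708.
x_1 = 708^2 mod 841 = 28.
x_2 = 28^2 mod 841 = 784.

708, 28, 784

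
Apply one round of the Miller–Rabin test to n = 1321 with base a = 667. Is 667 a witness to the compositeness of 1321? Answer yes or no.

no

n − 1 = 1320 = 2^3 · 165, so s = 3 and d = 165.
x_0 = 667^165 mod 1321 = 1086.
x_0 is neither 1 nor 1320, so continue squaring.
x_1 = 1086^2 mod 1321 = 1064.
x_2 = 1064^2 mod 1321 = 1320.
x_2 ≡ −1, so 667 is not a witness.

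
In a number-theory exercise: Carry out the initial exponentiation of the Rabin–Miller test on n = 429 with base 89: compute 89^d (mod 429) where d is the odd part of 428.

188

n − 1 = 428 = 2^2 · 107, so s = 2 and d = 107.
Repeated squaring mod 429: 89^1 ≡ 89, 89^2 ≡ 199, 89^4 ≡ 133, 89^8 ≡ 100, 89^16 ≡ 133, 89^32 ≡ 100, 89^64 ≡ 133.
107 = 64 + 32 + 8 + 2 + 1, so 89^107 ≡ 133·100·100·199·89 ≡ 188 (mod 429).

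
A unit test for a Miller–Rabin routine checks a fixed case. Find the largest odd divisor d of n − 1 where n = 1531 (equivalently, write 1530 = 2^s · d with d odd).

765

Halving: 1530 → 765; 765 is odd.
So 1530 = 2^1 · 765.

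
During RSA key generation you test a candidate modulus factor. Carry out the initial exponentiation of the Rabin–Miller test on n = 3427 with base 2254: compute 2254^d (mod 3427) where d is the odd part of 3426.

276

n − 1 = 3426 = 2^1 · 1713, so s = 1 and d = 1713.
Repeated squaring mod 3427: 2254^1 ≡ 2254, 2254^2 ≡ 1702, 2254^4 ≡ 989, 2254^8 ≡ 1426, 2254^16 ≡ 1265, 2254^32 ≡ 3243, 2254^64 ≡ 3013, 2254^128 ≡ 46, 2254^256 ≡ 2116, 2254^512 ≡ 1794, 2254^1024 ≡ 483.
1713 = 1024 + 512 + 128 + 32 + 16 + 1, so 2254^1713 ≡ 483·1794·46·3243·1265·2254 ≡ 276 (mod 3427).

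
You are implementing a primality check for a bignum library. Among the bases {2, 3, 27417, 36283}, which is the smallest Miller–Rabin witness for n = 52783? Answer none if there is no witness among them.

none

n − 1 = 52782 = 2^1 · 26391, so s = 1 and d = 26391.
Base 2: x_0 = 2^26391 mod 52783 = 1. x_0 = 1, so 2 is not a witness.
Base 3: x_0 = 3^26391 mod 52783 = 52782. x_0 = 52782 ≡ −1, so 3 is not a witness.
Base 27417: x_0 = 27417^26391 mod 52783 = 1. x_0 = 1, so 27417 is not a witness.
Base 36283: x_0 = 36283^26391 mod 52783 = 1. x_0 = 1, so 36283 is not a witness.
No listed base is a witness for 52783.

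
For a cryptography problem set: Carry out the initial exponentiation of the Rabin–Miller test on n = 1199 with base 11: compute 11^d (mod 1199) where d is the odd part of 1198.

814

n − 1 = 1198 = 2^1 · 599, so s = 1 and d = 599.
11^599 mod 1199 = 814.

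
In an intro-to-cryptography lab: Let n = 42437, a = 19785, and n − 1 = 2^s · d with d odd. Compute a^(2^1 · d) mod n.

n − 1 = 42436 = 2^2 · 10609, so s = 2 and d = 10609.
x_0 = 19785^10609 mod 42437 = 1.
x_1 = 1^2 mod 42437 = 1.

1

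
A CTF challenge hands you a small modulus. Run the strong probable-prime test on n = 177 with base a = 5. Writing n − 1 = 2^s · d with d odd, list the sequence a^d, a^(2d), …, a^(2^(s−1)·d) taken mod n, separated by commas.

n − 1 = 176 = 2^4 · 11, so s = 4 and d = 11.
x_0 = 5^11 mod 177 = 20.
x_1 = 20^2 mod 177 = 46.
x_2 = 46^2 mod 177 = 169.
x_3 = 169^2 mod 177 = 64.

20, 46, 169, 64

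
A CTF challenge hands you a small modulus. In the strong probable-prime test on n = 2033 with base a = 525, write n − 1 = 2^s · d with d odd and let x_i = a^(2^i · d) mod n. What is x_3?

n − 1 = 2032 = 2^4 · 127, so s = 4 and d = 127.
Repeated squaring mod 2033: 525^1 ≡ 525, 525^2 ≡ 1170, 525^4 ≡ 691, 525^8 ≡ 1759, 525^16 ≡ 1888, 525^32 ≡ 695, 525^64 ≡ 1204.
127 = 64 + 32 + 16 + 8 + 4 + 2 + 1, so 525^127 ≡ 1204·695·1888·1759·691·1170·525 ≡ 430 (mod 2033).
x_0 = 430.
x_1 = 430^2 mod 2033 = 1930.
x_2 = 1930^2 mod 2033 = 444.
x_3 = 444^2 mod 2033 = 1968.

1968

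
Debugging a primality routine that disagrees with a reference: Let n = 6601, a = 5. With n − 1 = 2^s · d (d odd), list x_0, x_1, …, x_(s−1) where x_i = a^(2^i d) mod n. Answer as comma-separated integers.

n − 1 = 6600 = 2^3 · 825, so s = 3 and d = 825.
x_0 = 5^825 mod 6601 = 3863.
x_1 = 3863^2 mod 6601 = 4509.
x_2 = 4509^2 mod 6601 = 1.

3863, 4509, 1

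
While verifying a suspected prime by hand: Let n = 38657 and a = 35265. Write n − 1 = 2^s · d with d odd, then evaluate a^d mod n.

2901

n − 1 = 38656 = 2^8 · 151, so s = 8 and d = 151.
35265^151 mod 38657 = 2901.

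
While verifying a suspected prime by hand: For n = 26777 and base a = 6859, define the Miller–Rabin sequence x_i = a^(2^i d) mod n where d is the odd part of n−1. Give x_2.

1

n − 1 = 26776 = 2^3 · 3347, so s = 3 and d = 3347.
x_0 = 6859^3347 mod 26777 = 590.
x_1 = 590^2 mod 26777 = 26776.
x_2 = 26776^2 mod 26777 = 1.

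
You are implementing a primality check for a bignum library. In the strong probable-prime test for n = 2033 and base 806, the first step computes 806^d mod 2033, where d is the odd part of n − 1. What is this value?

1186

n − 1 = 2032 = 2^4 · 127, so s = 4 and d = 127.
By repeated squaring, 806^127 ≡ 1186 (mod 2033).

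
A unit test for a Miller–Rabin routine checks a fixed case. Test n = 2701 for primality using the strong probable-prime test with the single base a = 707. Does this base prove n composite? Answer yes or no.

yes

n − 1 = 2700 = 2^2 · 675, so s = 2 and d = 675.
Repeated squaring mod 2701: 707^1 ≡ 707, 707^2 ≡ 164, 707^4 ≡ 2587, 707^8 ≡ 2192, 707^16 ≡ 2486, 707^32 ≡ 308, 707^64 ≡ 329, 707^128 ≡ 201, 707^256 ≡ 2587, 707^512 ≡ 2192.
675 = 512 + 128 + 32 + 2 + 1, so 707^675 ≡ 2192·201·308·164·707 ≡ 776 (mod 2701).
x_0 = 707^675 mod 2701 = 776.
x_0 is neither 1 nor 2700, so continue squaring.
x_1 = 776^2 mod 2701 = 2554.
Reached i = s−1 = 1 without hitting −1: 707 is a Miller–Rabin witness and 2701 is composite.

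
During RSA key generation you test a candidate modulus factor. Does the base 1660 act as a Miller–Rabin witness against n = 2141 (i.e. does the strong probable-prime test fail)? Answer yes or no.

no

n − 1 = 2140 = 2^2 · 535, so s = 2 and d = 535.
Repeated squaring mod 2141: 1660^1 ≡ 1660, 1660^2 ≡ 133, 1660^4 ≡ 561, 1660^8 ≡ 2135, 1660^16 ≡ 36, 1660^32 ≡ 1296, 1660^64 ≡ 1072, 1660^128 ≡ 1608, 1660^256 ≡ 1477, 1660^512 ≡ 1991.
535 = 512 + 16 + 4 + 2 + 1, so 1660^535 ≡ 1991·36·561·133·1660 ≡ 1722 (mod 2141).
x_0 = 1660^535 mod 2141 = 1722.
x_0 is neither 1 nor 2140, so continue squaring.
x_1 = 1722^2 mod 2141 = 2140.
x_1 ≡ −1, so 1660 is not a witness.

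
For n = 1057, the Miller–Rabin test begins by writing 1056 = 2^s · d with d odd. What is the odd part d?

33

Halving: 1056 → 528 → 264 → 132 → 66 → 33; 33 is odd.
So 1056 = 2^5 · 33.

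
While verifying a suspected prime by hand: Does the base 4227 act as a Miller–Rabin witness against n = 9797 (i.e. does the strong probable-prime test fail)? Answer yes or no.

yes

n − 1 = 9796 = 2^2 · 2449, so s = 2 and d = 2449.
x_0 = 4227^2449 mod 9797 = 5279.
x_0 is neither 1 nor 9796, so continue squaring.
x_1 = 5279^2 mod 9797 = 5173.
Reached i = s−1 = 1 without hitting −1: 4227 is a Miller–Rabin witness and 9797 is composite.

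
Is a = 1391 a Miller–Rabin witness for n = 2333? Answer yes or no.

no

n − 1 = 2332 = 2^2 · 583, so s = 2 and d = 583.
By repeated squaring, 1391^583 ≡ 108 (mod 2333).
x_0 = 1391^583 mod 2333 = 108.
x_0 is neither 1 nor 2332, so continue squaring.
x_1 = 108^2 mod 2333 = 2332.
x_1 ≡ −1, so 1391 is not a witness.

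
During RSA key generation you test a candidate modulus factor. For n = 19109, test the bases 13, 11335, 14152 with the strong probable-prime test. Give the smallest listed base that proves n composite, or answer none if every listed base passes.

n − 1 = 19108 = 2^2 · 4777, so s = 2 and d = 4777.
Base 13: x_0 = 13^4777 mod 19109 = 14167. x_0 is neither 1 nor 19108, so continue squaring. x_1 = 14167^2 mod 19109 = 2062. Reached i = s−1 = 1 without hitting −1: 13 is a Miller–Rabin witness and 19109 is composite.
Base 11335: x_0 = 11335^4777 mod 19109 = 10105. x_0 is neither 1 nor 19108, so continue squaring. x_1 = 10105^2 mod 19109 = 11638. Reached i = s−1 = 1 without hitting −1: 11335 is a Miller–Rabin witness and 19109 is composite.
Base 14152: x_0 = 14152^4777 mod 19109 = 15688. x_0 is neither 1 nor 19108, so continue squaring. x_1 = 15688^2 mod 19109 = 8533. Reached i = s−1 = 1 without hitting −1: 14152 is a Miller–Rabin witness and 19109 is composite.
The smallest witness among the given bases is 13.

13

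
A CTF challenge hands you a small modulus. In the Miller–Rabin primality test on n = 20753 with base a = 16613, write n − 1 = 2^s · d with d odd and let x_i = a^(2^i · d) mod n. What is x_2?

n − 1 = 20752 = 2^4 · 1297, so s = 4 and d = 1297.
x_0 = 16613^1297 mod 20753 = 1.
x_1 = 1^2 mod 20753 = 1.
x_2 = 1^2 mod 20753 = 1.

1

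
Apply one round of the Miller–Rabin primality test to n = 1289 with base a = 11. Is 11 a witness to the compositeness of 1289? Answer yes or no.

n − 1 = 1288 = 2^3 · 161, so s = 3 and d = 161.
x_0 = 11^161 mod 1289 = 402.
x_0 is neither 1 nor 1288, so continue squaring.
x_1 = 402^2 mod 1289 = 479.
x_2 = 479^2 mod 1289 = 1288.
x_2 ≡ −1, so 11 is not a witness.

no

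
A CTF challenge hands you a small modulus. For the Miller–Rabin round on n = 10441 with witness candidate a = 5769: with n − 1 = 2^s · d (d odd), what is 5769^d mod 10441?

10162

n − 1 = 10440 = 2^3 · 1305, so s = 3 and d = 1305.
5769^1305 mod 10441 = 10162.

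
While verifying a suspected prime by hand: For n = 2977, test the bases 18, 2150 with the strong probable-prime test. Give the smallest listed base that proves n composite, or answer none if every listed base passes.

none

n − 1 = 2976 = 2^5 · 93, so s = 5 and d = 93.
Base 18: x_0 = 18^93 mod 2977 = 122. x_0 is neither 1 nor 2976, so continue squaring. x_1 = 122^2 mod 2977 = 2976. x_1 ≡ −1, so 18 is not a witness.
Base 2150: x_0 = 2150^93 mod 2977 = 122. x_0 is neither 1 nor 2976, so continue squaring. x_1 = 122^2 mod 2977 = 2976. x_1 ≡ −1, so 2150 is not a witness.
No listed base is a witness for 2977.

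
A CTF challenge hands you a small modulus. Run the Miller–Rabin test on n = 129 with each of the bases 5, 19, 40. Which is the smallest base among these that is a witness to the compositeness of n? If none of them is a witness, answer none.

5

n − 1 = 128 = 2^7 · 1, so s = 7 and d = 1.
Base 5: x_0 = 5^1 mod 129 = 5. x_0 is neither 1 nor 128, so continue squaring. x_1 = 5^2 mod 129 = 25. x_2 = 25^2 mod 129 = 109. x_3 = 109^2 mod 129 = 13. x_4 = 13^2 mod 129 = 40. x_5 = 40^2 mod 129 = 52. x_6 = 52^2 mod 129 = 124. Reached i = s−1 = 6 without hitting −1: 5 is a Miller–Rabin witness and 129 is composite.
Base 19: x_0 = 19^1 mod 129 = 19. x_0 is neither 1 nor 128, so continue squaring. x_1 = 19^2 mod 129 = 103. x_2 = 103^2 mod 129 = 31. x_3 = 31^2 mod 129 = 58. x_4 = 58^2 mod 129 = 10. x_5 = 10^2 mod 129 = 100. x_6 = 100^2 mod 129 = 67. Reached i = s−1 = 6 without hitting −1: 19 is a Miller–Rabin witness and 129 is composite.
Base 40: x_0 = 40^1 mod 129 = 40. x_0 is neither 1 nor 128, so continue squaring. x_1 = 40^2 mod 129 = 52. x_2 = 52^2 mod 129 = 124. x_3 = 124^2 mod 129 = 25. x_4 = 25^2 mod 129 = 109. x_5 = 109^2 mod 129 = 13. x_6 = 13^2 mod 129 = 40. Reached i = s−1 = 6 without hitting −1: 40 is a Miller–Rabin witness and 129 is composite.
The smallest witness among the given bases is 5.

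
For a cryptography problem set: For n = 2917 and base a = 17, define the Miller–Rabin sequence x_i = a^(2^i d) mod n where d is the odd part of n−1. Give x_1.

n − 1 = 2916 = 2^2 · 729, so s = 2 and d = 729.
Repeated squaring mod 2917: 17^1 ≡ 17, 17^2 ≡ 289, 17^4 ≡ 1845, 17^8 ≡ 2803, 17^16 ≡ 1328, 17^32 ≡ 1716, 17^64 ≡ 1403, 17^128 ≡ 2351, 17^256 ≡ 2403, 17^512 ≡ 1666.
729 = 512 + 128 + 64 + 16 + 8 + 1, so 17^729 ≡ 1666·2351·1403·1328·2803·17 ≡ 2863 (mod 2917).
x_0 = 2863.
x_1 = 2863^2 mod 2917 = 2916.

2916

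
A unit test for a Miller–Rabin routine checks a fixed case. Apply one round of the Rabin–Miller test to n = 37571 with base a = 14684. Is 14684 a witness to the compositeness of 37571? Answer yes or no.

no

n − 1 = 37570 = 2^1 · 18785, so s = 1 and d = 18785.
x_0 = 14684^18785 mod 37571 = 1.
x_0 = 1, so 14684 is not a witness.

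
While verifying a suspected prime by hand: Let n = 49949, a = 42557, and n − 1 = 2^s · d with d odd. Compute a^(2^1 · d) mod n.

n − 1 = 49948 = 2^2 · 12487, so s = 2 and d = 12487.
By repeated squaring, 42557^12487 ≡ 16096 (mod 49949).
x_0 = 16096.
x_1 = 16096^2 mod 49949 = 45702.

45702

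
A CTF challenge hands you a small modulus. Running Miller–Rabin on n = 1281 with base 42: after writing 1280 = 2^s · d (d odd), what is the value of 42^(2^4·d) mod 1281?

n − 1 = 1280 = 2^8 · 5, so s = 8 and d = 5.
x_0 = 42^5 mod 1281 = 1050.
x_1 = 1050^2 mod 1281 = 840.
x_2 = 840^2 mod 1281 = 1050.
x_3 = 1050^2 mod 1281 = 840.
x_4 = 840^2 mod 1281 = 1050.

1050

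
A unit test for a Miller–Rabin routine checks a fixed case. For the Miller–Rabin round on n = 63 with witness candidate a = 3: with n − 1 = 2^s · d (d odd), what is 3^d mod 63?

45

n − 1 = 62 = 2^1 · 31, so s = 1 and d = 31.
Repeated squaring mod 63: 3^1 ≡ 3, 3^2 ≡ 9, 3^4 ≡ 18, 3^8 ≡ 9, 3^16 ≡ 18.
31 = 16 + 8 + 4 + 2 + 1, so 3^31 ≡ 18·9·18·9·3 ≡ 45 (mod 63).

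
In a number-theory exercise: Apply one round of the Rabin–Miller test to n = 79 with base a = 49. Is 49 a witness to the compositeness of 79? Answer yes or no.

no

n − 1 = 78 = 2^1 · 39, so s = 1 and d = 39.
x_0 = 49^39 mod 79 = 1.
x_0 = 1, so 49 is not a witness.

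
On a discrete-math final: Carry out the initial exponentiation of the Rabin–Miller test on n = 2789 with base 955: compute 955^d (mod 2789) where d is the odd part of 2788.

1

n − 1 = 2788 = 2^2 · 697, so s = 2 and d = 697.
Repeated squaring mod 2789: 955^1 ≡ 955, 955^2 ≡ 22, 955^4 ≡ 484, 955^8 ≡ 2769, 955^16 ≡ 400, 955^32 ≡ 1027, 955^64 ≡ 487, 955^128 ≡ 104, 955^256 ≡ 2449, 955^512 ≡ 1251.
697 = 512 + 128 + 32 + 16 + 8 + 1, so 955^697 ≡ 1251·104·1027·400·2769·955 ≡ 1 (mod 2789).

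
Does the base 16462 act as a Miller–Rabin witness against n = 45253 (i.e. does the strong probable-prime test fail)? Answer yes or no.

yes

n − 1 = 45252 = 2^2 · 11313, so s = 2 and d = 11313.
Repeated squaring mod 45253: 16462^1 ≡ 16462, 16462^2 ≡ 22480, 16462^4 ≡ 10149, 16462^8 ≡ 6373, 16462^16 ≡ 23188, 16462^32 ≡ 32451, 16462^64 ≡ 30091, 16462^128 ≡ 1004, 16462^256 ≡ 12450, 16462^512 ≡ 10975, 16462^1024 ≡ 32392, 16462^2048 ≡ 5606, 16462^4096 ≡ 21654, 16462^8192 ≡ 29383.
11313 = 8192 + 2048 + 1024 + 32 + 16 + 1, so 16462^11313 ≡ 29383·5606·32392·32451·23188·16462 ≡ 35047 (mod 45253).
x_0 = 16462^11313 mod 45253 = 35047.
x_0 is neither 1 nor 45252, so continue squaring.
x_1 = 35047^2 mod 45253 = 35283.
Reached i = s−1 = 1 without hitting −1: 16462 is a Miller–Rabin witness and 45253 is composite.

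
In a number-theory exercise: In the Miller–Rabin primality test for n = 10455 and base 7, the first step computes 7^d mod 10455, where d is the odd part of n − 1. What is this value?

9823

n − 1 = 10454 = 2^1 · 5227, so s = 1 and d = 5227.
Repeated squaring mod 10455: 7^1 ≡ 7, 7^2 ≡ 49, 7^4 ≡ 2401, 7^8 ≡ 4096, 7^16 ≡ 7396, 7^32 ≡ 256, 7^64 ≡ 2806, 7^128 ≡ 1021, 7^256 ≡ 7396, 7^512 ≡ 256, 7^1024 ≡ 2806, 7^2048 ≡ 1021, 7^4096 ≡ 7396.
5227 = 4096 + 1024 + 64 + 32 + 8 + 2 + 1, so 7^5227 ≡ 7396·2806·2806·256·4096·49·7 ≡ 9823 (mod 10455).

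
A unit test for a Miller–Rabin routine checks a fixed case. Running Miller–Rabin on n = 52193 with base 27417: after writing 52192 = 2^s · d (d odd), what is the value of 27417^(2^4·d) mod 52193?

n − 1 = 52192 = 2^5 · 1631, so s = 5 and d = 1631.
Repeated squaring mod 52193: 27417^1 ≡ 27417, 27417^2 ≡ 8303, 27417^4 ≡ 45049, 27417^8 ≡ 44175, 27417^16 ≡ 38741, 27417^32 ≡ 3173, 27417^64 ≡ 46873, 27417^128 ≡ 13794, 27417^256 ≡ 30951, 27417^512 ≡ 14079, 27417^1024 ≡ 41420.
1631 = 1024 + 512 + 64 + 16 + 8 + 4 + 2 + 1, so 27417^1631 ≡ 41420·14079·46873·38741·44175·45049·8303·27417 ≡ 50046 (mod 52193).
x_0 = 50046.
x_1 = 50046^2 mod 52193 = 16625.
x_2 = 16625^2 mod 52193 = 28690.
x_3 = 28690^2 mod 52193 = 32490.
x_4 = 32490^2 mod 52193 = 48868.

48868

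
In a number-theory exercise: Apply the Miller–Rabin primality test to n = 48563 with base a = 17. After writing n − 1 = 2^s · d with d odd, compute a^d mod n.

n − 1 = 48562 = 2^1 · 24281, so s = 1 and d = 24281.
17^24281 mod 48563 = 48562.

48562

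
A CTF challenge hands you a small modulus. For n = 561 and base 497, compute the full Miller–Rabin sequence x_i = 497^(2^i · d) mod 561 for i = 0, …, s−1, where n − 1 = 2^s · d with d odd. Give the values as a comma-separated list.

n − 1 = 560 = 2^4 · 35, so s = 4 and d = 35.
x_0 = 497^35 mod 561 = 98.
x_1 = 98^2 mod 561 = 67.
x_2 = 67^2 mod 561 = 1.
x_3 = 1^2 mod 561 = 1.

98, 67, 1, 1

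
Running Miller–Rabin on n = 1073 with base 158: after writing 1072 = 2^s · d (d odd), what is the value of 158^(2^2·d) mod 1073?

n − 1 = 1072 = 2^4 · 67, so s = 4 and d = 67.
x_0 = 158^67 mod 1073 = 787.
x_1 = 787^2 mod 1073 = 248.
x_2 = 248^2 mod 1073 = 343.

343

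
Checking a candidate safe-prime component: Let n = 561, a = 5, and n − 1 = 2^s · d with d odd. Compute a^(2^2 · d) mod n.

463

n − 1 = 560 = 2^4 · 35, so s = 4 and d = 35.
x_0 = 5^35 mod 561 = 23.
x_1 = 23^2 mod 561 = 529.
x_2 = 529^2 mod 561 = 463.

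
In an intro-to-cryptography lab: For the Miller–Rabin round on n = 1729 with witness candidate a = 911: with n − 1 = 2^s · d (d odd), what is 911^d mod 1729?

n − 1 = 1728 = 2^6 · 27, so s = 6 and d = 27.
911^27 mod 1729 = 911.

911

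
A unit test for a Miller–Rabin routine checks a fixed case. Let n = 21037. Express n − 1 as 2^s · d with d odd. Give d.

Halving: 21036 → 10518 → 5259; 5259 is odd.
So 21036 = 2^2 · 5259.

5259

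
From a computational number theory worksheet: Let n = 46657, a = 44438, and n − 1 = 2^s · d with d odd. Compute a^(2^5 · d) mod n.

1

n − 1 = 46656 = 2^6 · 729, so s = 6 and d = 729.
x_0 = 44438^729 mod 46657 = 29379.
x_1 = 29379^2 mod 46657 = 17798.
x_2 = 17798^2 mod 46657 = 14431.
x_3 = 14431^2 mod 46657 = 23570.
x_4 = 23570^2 mod 46657 = 1.
x_5 = 1^2 mod 46657 = 1.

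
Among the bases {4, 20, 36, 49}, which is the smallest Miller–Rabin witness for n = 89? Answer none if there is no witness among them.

none

n − 1 = 88 = 2^3 · 11, so s = 3 and d = 11.
Base 4: x_0 = 4^11 mod 89 = 1. x_0 = 1, so 4 is not a witness.
Base 20: x_0 = 20^11 mod 89 = 55. x_0 is neither 1 nor 88, so continue squaring. x_1 = 55^2 mod 89 = 88. x_1 ≡ −1, so 20 is not a witness.
Base 36: x_0 = 36^11 mod 89 = 34. x_0 is neither 1 nor 88, so continue squaring. x_1 = 34^2 mod 89 = 88. x_1 ≡ −1, so 36 is not a witness.
Base 49: x_0 = 49^11 mod 89 = 34. x_0 is neither 1 nor 88, so continue squaring. x_1 = 34^2 mod 89 = 88. x_1 ≡ −1, so 49 is not a witness.
No listed base is a witness for 89.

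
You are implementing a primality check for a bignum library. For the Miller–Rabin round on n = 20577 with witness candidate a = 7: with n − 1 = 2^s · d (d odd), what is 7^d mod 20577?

16309

n − 1 = 20576 = 2^5 · 643, so s = 5 and d = 643.
Repeated squaring mod 20577: 7^1 ≡ 7, 7^2 ≡ 49, 7^4 ≡ 2401, 7^8 ≡ 3241, 7^16 ≡ 9811, 7^32 ≡ 17092, 7^64 ≡ 4795, 7^128 ≡ 7516, 7^256 ≡ 6391, 7^512 ≡ 20113.
643 = 512 + 128 + 2 + 1, so 7^643 ≡ 20113·7516·49·7 ≡ 16309 (mod 20577).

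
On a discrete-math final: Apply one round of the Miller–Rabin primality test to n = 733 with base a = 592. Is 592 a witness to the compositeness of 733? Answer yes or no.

n − 1 = 732 = 2^2 · 183, so s = 2 and d = 183.
Repeated squaring mod 733: 592^1 ≡ 592, 592^2 ≡ 90, 592^4 ≡ 37, 592^8 ≡ 636, 592^16 ≡ 613, 592^32 ≡ 473, 592^64 ≡ 164, 592^128 ≡ 508.
183 = 128 + 32 + 16 + 4 + 2 + 1, so 592^183 ≡ 508·473·613·37·90·592 ≡ 1 (mod 733).
x_0 = 592^183 mod 733 = 1.
x_0 = 1, so 592 is not a witness.

no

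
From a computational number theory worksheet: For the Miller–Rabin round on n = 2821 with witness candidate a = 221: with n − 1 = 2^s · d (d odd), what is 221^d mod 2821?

2171

n − 1 = 2820 = 2^2 · 705, so s = 2 and d = 705.
Repeated squaring mod 2821: 221^1 ≡ 221, 221^2 ≡ 884, 221^4 ≡ 39, 221^8 ≡ 1521, 221^16 ≡ 221, 221^32 ≡ 884, 221^64 ≡ 39, 221^128 ≡ 1521, 221^256 ≡ 221, 221^512 ≡ 884.
705 = 512 + 128 + 64 + 1, so 221^705 ≡ 884·1521·39·221 ≡ 2171 (mod 2821).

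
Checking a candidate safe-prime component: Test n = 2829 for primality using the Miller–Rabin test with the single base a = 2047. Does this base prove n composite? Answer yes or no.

yes

n − 1 = 2828 = 2^2 · 707, so s = 2 and d = 707.
Repeated squaring mod 2829: 2047^1 ≡ 2047, 2047^2 ≡ 460, 2047^4 ≡ 2254, 2047^8 ≡ 2461, 2047^16 ≡ 2461, 2047^32 ≡ 2461, 2047^64 ≡ 2461, 2047^128 ≡ 2461, 2047^256 ≡ 2461, 2047^512 ≡ 2461.
707 = 512 + 128 + 64 + 2 + 1, so 2047^707 ≡ 2461·2461·2461·460·2047 ≡ 2392 (mod 2829).
x_0 = 2047^707 mod 2829 = 2392.
x_0 is neither 1 nor 2828, so continue squaring.
x_1 = 2392^2 mod 2829 = 1426.
Reached i = s−1 = 1 without hitting −1: 2047 is a Miller–Rabin witness and 2829 is composite.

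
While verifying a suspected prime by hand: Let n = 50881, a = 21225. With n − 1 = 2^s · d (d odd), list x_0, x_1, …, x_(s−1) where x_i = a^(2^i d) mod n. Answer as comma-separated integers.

n − 1 = 50880 = 2^6 · 795, so s = 6 and d = 795.
x_0 = 21225^795 mod 50881 = 30887.
x_1 = 30887^2 mod 50881 = 38900.
x_2 = 38900^2 mod 50881 = 9060.
x_3 = 9060^2 mod 50881 = 12547.
x_4 = 12547^2 mod 50881 = 1395.
x_5 = 1395^2 mod 50881 = 12547.

30887, 38900, 9060, 12547, 1395, 12547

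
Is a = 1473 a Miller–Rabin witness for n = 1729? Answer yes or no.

n − 1 = 1728 = 2^6 · 27, so s = 6 and d = 27.
x_0 = 1473^27 mod 1729 = 1728.
x_0 = 1728 ≡ −1, so 1473 is not a witness.

no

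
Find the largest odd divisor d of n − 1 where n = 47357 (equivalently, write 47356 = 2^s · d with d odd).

11839

Halving: 47356 → 23678 → 11839; 11839 is odd.
So 47356 = 2^2 · 11839.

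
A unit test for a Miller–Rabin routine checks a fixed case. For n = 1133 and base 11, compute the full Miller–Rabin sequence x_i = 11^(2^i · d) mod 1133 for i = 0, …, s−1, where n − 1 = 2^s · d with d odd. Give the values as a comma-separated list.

836, 968

n − 1 = 1132 = 2^2 · 283, so s = 2 and d = 283.
x_0 = 11^283 mod 1133 = 836.
x_1 = 836^2 mod 1133 = 968.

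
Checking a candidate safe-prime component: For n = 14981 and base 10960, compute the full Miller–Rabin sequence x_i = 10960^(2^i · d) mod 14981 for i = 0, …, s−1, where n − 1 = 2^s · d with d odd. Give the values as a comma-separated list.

212, 1

n − 1 = 14980 = 2^2 · 3745, so s = 2 and d = 3745.
x_0 = 10960^3745 mod 14981 = 212.
x_1 = 212^2 mod 14981 = 1.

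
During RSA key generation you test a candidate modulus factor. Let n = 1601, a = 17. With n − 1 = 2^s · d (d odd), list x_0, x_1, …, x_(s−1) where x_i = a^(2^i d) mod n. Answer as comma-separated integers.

175, 206, 810, 1291, 40, 1600

n − 1 = 1600 = 2^6 · 25, so s = 6 and d = 25.
x_0 = 17^25 mod 1601 = 175.
x_1 = 175^2 mod 1601 = 206.
x_2 = 206^2 mod 1601 = 810.
x_3 = 810^2 mod 1601 = 1291.
x_4 = 1291^2 mod 1601 = 40.
x_5 = 40^2 mod 1601 = 1600.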